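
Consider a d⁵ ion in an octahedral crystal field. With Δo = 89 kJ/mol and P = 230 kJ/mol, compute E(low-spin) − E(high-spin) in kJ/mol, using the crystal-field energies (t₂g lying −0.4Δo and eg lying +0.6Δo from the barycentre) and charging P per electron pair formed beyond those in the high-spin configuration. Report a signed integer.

In the high-spin limit (t₂g³ eg²) the orbital term is 0.0Δo = 0 kJ/mol, with no excess pairing.
Low-spin t₂g⁵ eg⁰ gives -2.0Δo = -178 kJ/mol, but forming 2 extra pairs costs 2P = 460 kJ/mol, so E(LS) = -178 + 460 = 282 kJ/mol.
Thus E(LS) − E(HS) = 282 kJ/mol.

282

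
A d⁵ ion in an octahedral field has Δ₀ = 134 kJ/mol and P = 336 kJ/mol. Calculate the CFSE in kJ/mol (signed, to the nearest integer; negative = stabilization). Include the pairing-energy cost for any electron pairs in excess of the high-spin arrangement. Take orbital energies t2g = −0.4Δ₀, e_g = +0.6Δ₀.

Δ₀ < P, so pairing is avoided: the ground state is high-spin.
Configuration: t2g^3 e_g^2.
Orbital CFSE = 0.0Δ₀ = 0.0 × 134 = 0 kJ/mol.
High-spin has no excess pairs, so no pairing correction applies.

0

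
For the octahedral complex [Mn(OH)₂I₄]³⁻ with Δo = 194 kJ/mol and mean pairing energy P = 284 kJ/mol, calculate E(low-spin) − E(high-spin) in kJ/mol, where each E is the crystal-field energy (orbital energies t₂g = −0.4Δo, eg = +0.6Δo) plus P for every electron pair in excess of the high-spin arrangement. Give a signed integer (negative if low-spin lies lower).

90

Ligand charges: 2×(-1) from OH⁻ and 4×(-1) from I⁻ sum to -6; with overall charge -3, Mn is +3.
Mn sits in group 7; removing 3 electrons leaves Mn³⁺ with 7 − 3 = 4 d electrons.
In the high-spin limit (t₂g³ eg¹) the orbital term is -0.6Δo = -116 kJ/mol, with no excess pairing.
Low-spin t₂g⁴ eg⁰ gives -1.6Δo = -310 kJ/mol, but forming 1 extra pair costs 1P = 284 kJ/mol, so E(LS) = -310 + 284 = -26 kJ/mol.
The difference is -26 − (-116) = 90 kJ/mol, so high-spin lies lower.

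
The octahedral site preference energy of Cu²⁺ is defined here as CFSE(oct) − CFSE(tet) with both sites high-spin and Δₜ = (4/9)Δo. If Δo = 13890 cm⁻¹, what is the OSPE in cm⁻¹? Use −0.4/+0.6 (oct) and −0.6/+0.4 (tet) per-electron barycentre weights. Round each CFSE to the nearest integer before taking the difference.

Group 11 minus oxidation state +2 gives a d⁹ configuration for Cu²⁺.
In an octahedral site d⁹ (HS) is t2g^6 e_g^3, giving CFSE(oct) = -0.6Δo = -8334 cm⁻¹.
Tetrahedral e^4 t2^5 gives -0.4Δₜ = -0.4 × (4/9) × 13890 = -2469 cm⁻¹.
OSPE = CFSE(oct) − CFSE(tet) = -8334 − (-2469) = -5865 cm⁻¹.

-5865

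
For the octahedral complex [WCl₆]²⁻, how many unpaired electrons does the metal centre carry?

Each Cl⁻ contributes -1; 6 × (-1) = -6. With overall charge -2, W is in the +4 oxidation state.
W sits in group 6; removing 4 electrons leaves W⁴⁺ with 6 − 4 = 2 d electrons.
Configuration: t2g^2 e_g^0, giving 2 unpaired electrons.

2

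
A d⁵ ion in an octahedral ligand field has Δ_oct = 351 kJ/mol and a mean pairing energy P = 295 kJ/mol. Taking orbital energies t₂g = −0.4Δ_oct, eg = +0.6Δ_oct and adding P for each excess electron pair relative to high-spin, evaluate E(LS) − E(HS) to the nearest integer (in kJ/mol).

-112

In the high-spin limit (t₂g³ eg²) the orbital term is 0.0Δ_oct = 0 kJ/mol, with no excess pairing.
Low-spin: t₂g⁵ eg⁰, orbital CFSE = -2.0Δ_oct = -702 kJ/mol; plus 2 excess pairs × P = +590 kJ/mol; total -112 kJ/mol.
The difference is -112 − (0) = -112 kJ/mol, so low-spin lies lower.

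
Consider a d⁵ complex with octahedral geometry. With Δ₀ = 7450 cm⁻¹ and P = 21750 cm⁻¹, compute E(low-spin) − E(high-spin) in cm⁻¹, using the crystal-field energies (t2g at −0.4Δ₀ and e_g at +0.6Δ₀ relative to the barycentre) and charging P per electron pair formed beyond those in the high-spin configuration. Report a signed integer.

High-spin: t2g^3 e_g^2, CFSE = 0.0Δ₀ = 0 cm⁻¹.
Low-spin t2g^5 e_g^0 gives -2.0Δ₀ = -14900 cm⁻¹, but forming 2 extra pairs costs 2P = 43500 cm⁻¹, so E(LS) = -14900 + 43500 = 28600 cm⁻¹.
Thus E(LS) − E(HS) = 28600 cm⁻¹.

28600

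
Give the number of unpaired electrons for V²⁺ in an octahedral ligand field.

Group 5 minus oxidation state +2 gives a d³ configuration for V²⁺.
Configuration: t₂g³ eg⁰, giving 3 unpaired electrons.

3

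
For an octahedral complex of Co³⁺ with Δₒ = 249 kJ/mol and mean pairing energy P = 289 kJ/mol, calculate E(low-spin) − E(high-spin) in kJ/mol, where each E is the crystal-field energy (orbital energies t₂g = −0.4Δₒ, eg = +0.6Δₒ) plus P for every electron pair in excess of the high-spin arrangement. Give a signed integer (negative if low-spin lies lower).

80

Group 9 minus oxidation state +3 gives a d⁶ configuration for Co³⁺.
High-spin d⁶ fills as t₂g⁴ eg² with CFSE 4(−0.4) + 2(+0.6) = -0.4Δₒ = -100 kJ/mol.
For low-spin the configuration is t₂g⁶ eg⁰: orbital energy -2.4 × 249 = -598 kJ/mol, and 2 additional pairs relative to high-spin add 578 kJ/mol, giving -20 kJ/mol.
The difference is -20 − (-100) = 80 kJ/mol, so high-spin lies lower.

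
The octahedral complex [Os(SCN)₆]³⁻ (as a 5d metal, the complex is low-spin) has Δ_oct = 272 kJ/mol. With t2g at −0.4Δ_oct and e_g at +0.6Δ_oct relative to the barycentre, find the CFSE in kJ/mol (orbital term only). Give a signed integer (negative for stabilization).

Each SCN⁻ contributes -1; 6 × (-1) = -6. With overall charge -3, Os is in the +3 oxidation state.
Os is in group 8, so Os³⁺ is d⁵ (8 − 3 = 5).
Configuration: t2g^5 e_g^0.
CFSE(orbital) = 5×(-0.4Δ_oct) + 0×(0.6Δ_oct) = -2.0Δ_oct; with Δ_oct = 272 kJ/mol that is -544 kJ/mol.

-544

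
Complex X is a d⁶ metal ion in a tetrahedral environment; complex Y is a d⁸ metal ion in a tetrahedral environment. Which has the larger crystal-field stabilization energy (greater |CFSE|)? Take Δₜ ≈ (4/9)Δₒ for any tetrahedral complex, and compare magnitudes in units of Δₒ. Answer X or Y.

Y

X: Tetrahedral splitting is small, so the complex is high-spin; e³ t₂³, CFSE = -0.6Δₜ ≈ -0.27Δₒ.
Y: With tetrahedral geometry the complex is necessarily high-spin; e^4 t2^4, CFSE = -0.8Δₜ ≈ -0.36Δₒ.
So Y has the larger |CFSE|.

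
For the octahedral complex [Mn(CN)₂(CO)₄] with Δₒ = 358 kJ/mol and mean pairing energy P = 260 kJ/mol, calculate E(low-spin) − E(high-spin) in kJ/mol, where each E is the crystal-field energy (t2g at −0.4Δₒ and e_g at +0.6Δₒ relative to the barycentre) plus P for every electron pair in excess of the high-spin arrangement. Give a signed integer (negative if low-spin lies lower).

Ligand charges: 2×(-1) from CN⁻ and 4×(+0) from CO sum to -2; with overall charge +0, Mn is +2.
Mn is in group 7, so Mn²⁺ is d⁵ (7 − 2 = 5).
High-spin d⁵ fills as t2g^3 e_g^2 with CFSE 3(−0.4) + 2(+0.6) = 0.0Δₒ = 0 kJ/mol.
For low-spin the configuration is t2g^5 e_g^0: orbital energy -2.0 × 358 = -716 kJ/mol, and 2 additional pairs relative to high-spin add 520 kJ/mol, giving -196 kJ/mol.
E(LS) − E(HS) = -196 − (0) = -196 kJ/mol.

-196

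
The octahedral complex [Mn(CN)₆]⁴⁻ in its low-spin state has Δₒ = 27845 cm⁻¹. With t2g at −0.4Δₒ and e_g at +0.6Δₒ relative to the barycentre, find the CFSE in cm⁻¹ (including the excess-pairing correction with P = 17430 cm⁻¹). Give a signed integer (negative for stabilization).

Each CN⁻ contributes -1; 6 × (-1) = -6. With overall charge -4, Mn is in the +2 oxidation state.
Mn is in group 7, so Mn²⁺ is d⁵ (7 − 2 = 5).
Electron filling gives t2g^5 e_g^0.
The orbital stabilization is -2.0Δₒ = -2.0 × 27845 = -55690 cm⁻¹.
High-spin d⁵ would be t2g^3 e_g^2 with 0 pairs; low-spin has 2, so 2 excess pairs cost +2P = +34860 cm⁻¹.
Overall CFSE = -55690 + 34860 = -20830 cm⁻¹.

-20830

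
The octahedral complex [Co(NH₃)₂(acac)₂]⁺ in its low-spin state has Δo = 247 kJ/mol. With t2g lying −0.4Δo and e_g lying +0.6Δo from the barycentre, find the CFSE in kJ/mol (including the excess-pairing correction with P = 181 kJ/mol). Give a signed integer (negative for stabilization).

Ligand charges: 2×(+0) from NH₃ and 2×(-1) from acac⁻ sum to -2; with overall charge +1, Co is +3.
Co sits in group 9; removing 3 electrons leaves Co³⁺ with 9 − 3 = 6 d electrons.
Configuration: t2g^6 e_g^0.
Orbital CFSE = 6(-0.4) + 0(0.6) = -2.4Δo = -2.4 × 247 = -593 kJ/mol.
Relative to high-spin t2g^4 e_g^2 (1 paired), the low-spin configuration has 2 additional pairs, contributing +2 × 181 = +362 kJ/mol.
Overall CFSE = -593 + 362 = -231 kJ/mol.

-231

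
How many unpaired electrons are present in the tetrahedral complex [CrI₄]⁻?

Each I⁻ contributes -1; 4 × (-1) = -4. With overall charge -1, Cr is in the +3 oxidation state.
Cr is in group 6, so Cr³⁺ is d³ (6 − 3 = 3).
With tetrahedral geometry the complex is necessarily high-spin.
Configuration: e² t₂¹, giving 3 unpaired electrons.

3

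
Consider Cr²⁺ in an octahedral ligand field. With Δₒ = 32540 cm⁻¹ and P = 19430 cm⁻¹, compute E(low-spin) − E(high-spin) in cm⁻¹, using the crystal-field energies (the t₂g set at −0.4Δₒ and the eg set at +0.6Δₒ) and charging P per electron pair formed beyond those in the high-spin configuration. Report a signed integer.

Cr²⁺: group 6, so d-count = 6 − 2 = 4.
High-spin: t₂g³ eg¹, CFSE = -0.6Δₒ = -19524 cm⁻¹.
Low-spin: t₂g⁴ eg⁰, orbital CFSE = -1.6Δₒ = -52064 cm⁻¹; plus 1 excess pair × P = +19430 cm⁻¹; total -32634 cm⁻¹.
E(LS) − E(HS) = -32634 − (-19524) = -13110 cm⁻¹.

-13110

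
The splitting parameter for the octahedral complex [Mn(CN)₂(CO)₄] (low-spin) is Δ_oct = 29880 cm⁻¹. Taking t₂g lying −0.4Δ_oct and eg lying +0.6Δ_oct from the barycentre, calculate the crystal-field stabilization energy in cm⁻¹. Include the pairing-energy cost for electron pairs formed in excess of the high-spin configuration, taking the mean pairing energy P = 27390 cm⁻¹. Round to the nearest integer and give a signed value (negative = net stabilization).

-4980

Ligand charges: 2×(-1) from CN⁻ and 4×(+0) from CO sum to -2; with overall charge +0, Mn is +2.
Mn sits in group 7; removing 2 electrons leaves Mn²⁺ with 7 − 2 = 5 d electrons.
The d⁵ electrons fill as t₂g⁵ eg⁰.
CFSE(orbital) = 5×(-0.4Δ_oct) + 0×(0.6Δ_oct) = -2.0Δ_oct; with Δ_oct = 29880 cm⁻¹ that is -59760 cm⁻¹.
Relative to high-spin t₂g³ eg² (0 paired), the low-spin configuration has 2 additional pairs, contributing +2 × 27390 = +54780 cm⁻¹.
Overall CFSE = -59760 + 54780 = -4980 cm⁻¹.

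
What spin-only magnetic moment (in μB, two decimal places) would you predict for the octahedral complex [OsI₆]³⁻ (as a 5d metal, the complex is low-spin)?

1.73 μB

Each I⁻ contributes -1; 6 × (-1) = -6. With overall charge -3, Os is in the +3 oxidation state.
Os sits in group 8; removing 3 electrons leaves Os³⁺ with 8 − 3 = 5 d electrons.
Configuration: t₂g⁵ eg⁰ → 1 unpaired electron.
μ(spin-only) = √[1(1+2)] = √3 ≈ 1.73 μB.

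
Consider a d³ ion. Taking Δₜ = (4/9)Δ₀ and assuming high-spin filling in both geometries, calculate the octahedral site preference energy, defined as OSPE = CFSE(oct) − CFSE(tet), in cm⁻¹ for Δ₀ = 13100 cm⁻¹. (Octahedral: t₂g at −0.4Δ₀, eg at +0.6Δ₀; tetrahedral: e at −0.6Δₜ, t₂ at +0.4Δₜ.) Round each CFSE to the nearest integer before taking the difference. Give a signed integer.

-11062

Octahedral high-spin t2g^3 e_g^0: CFSE = -1.2 × 13100 = -15720 cm⁻¹.
Tetrahedral: e^2 t2^1, CFSE = 2(−0.6) + 1(+0.4) = -0.8Δₜ = -0.8 × (4/9) × 13100 = -4658 cm⁻¹.
Subtracting, OSPE = -15720 − (-4658) = -11062 cm⁻¹.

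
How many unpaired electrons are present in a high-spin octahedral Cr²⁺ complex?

4

Cr sits in group 6; removing 2 electrons leaves Cr²⁺ with 6 − 2 = 4 d electrons.
Configuration: t₂g³ eg¹, giving 4 unpaired electrons.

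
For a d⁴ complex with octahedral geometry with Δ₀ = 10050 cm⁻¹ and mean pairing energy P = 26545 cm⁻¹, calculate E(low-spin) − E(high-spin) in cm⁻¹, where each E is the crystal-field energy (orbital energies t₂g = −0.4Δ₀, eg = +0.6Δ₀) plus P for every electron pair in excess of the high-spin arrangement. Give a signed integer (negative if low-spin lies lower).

16495

High-spin d⁴ fills as t₂g³ eg¹ with CFSE 3(−0.4) + 1(+0.6) = -0.6Δ₀ = -6030 cm⁻¹.
Low-spin t₂g⁴ eg⁰ gives -1.6Δ₀ = -16080 cm⁻¹, but forming 1 extra pair costs 1P = 26545 cm⁻¹, so E(LS) = -16080 + 26545 = 10465 cm⁻¹.
E(LS) − E(HS) = 10465 − (-6030) = 16495 cm⁻¹.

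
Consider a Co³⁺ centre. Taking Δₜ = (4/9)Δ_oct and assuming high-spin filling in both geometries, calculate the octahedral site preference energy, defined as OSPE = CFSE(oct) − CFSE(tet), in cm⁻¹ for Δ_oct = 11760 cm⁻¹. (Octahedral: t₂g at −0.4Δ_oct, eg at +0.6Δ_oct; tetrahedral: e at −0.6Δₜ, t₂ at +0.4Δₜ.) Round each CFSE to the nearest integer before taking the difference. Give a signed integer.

-1568

Co is in group 9, so Co³⁺ is d⁶ (9 − 3 = 6).
Octahedral (high-spin): t₂g⁴ eg², CFSE = 4(−0.4) + 2(+0.6) = -0.4Δ_oct = -0.4 × 11760 = -4704 cm⁻¹.
Tetrahedral e³ t₂³ gives -0.6Δₜ = -0.6 × (4/9) × 11760 = -3136 cm⁻¹.
OSPE = -4704 − (-3136) = -1568 cm⁻¹.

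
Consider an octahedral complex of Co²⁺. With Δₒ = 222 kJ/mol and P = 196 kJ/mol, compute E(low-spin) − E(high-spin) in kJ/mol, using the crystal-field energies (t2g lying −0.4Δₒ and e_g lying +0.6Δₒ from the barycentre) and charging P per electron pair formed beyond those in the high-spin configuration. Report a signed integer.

-26

Group 9 minus oxidation state +2 gives a d⁷ configuration for Co²⁺.
High-spin: t2g^5 e_g^2, CFSE = -0.8Δₒ = -178 kJ/mol.
Low-spin: t2g^6 e_g^1, orbital CFSE = -1.8Δₒ = -400 kJ/mol; plus 1 excess pair × P = +196 kJ/mol; total -204 kJ/mol.
Thus E(LS) − E(HS) = -26 kJ/mol.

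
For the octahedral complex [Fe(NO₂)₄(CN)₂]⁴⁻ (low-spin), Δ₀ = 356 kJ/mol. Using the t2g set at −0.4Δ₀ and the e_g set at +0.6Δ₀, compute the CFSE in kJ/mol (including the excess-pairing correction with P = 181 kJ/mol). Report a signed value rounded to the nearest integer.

-492

Ligand charges: 4×(-1) from NO₂⁻ and 2×(-1) from CN⁻ sum to -6; with overall charge -4, Fe is +2.
Fe sits in group 8; removing 2 electrons leaves Fe²⁺ with 8 − 2 = 6 d electrons.
The d⁶ electrons fill as t2g^6 e_g^0.
CFSE(orbital) = 6×(-0.4Δ₀) + 0×(0.6Δ₀) = -2.4Δ₀; with Δ₀ = 356 kJ/mol that is -854 kJ/mol.
Relative to high-spin t2g^4 e_g^2 (1 paired), the low-spin configuration has 2 additional pairs, contributing +2 × 181 = +362 kJ/mol.
Net CFSE = -854 + 362 = -492 kJ/mol.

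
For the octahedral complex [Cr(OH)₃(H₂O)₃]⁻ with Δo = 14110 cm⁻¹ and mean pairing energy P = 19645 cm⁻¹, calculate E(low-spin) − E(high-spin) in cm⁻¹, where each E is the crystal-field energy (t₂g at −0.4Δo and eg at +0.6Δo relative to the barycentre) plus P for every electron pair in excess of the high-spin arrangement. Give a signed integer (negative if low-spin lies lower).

Ligand charges: 3×(-1) from OH⁻ and 3×(+0) from H₂O sum to -3; with overall charge -1, Cr is +2.
Cr sits in group 6; removing 2 electrons leaves Cr²⁺ with 6 − 2 = 4 d electrons.
High-spin: t₂g³ eg¹, CFSE = -0.6Δo = -8466 cm⁻¹.
Low-spin: t₂g⁴ eg⁰, orbital CFSE = -1.6Δo = -22576 cm⁻¹; plus 1 excess pair × P = +19645 cm⁻¹; total -2931 cm⁻¹.
The difference is -2931 − (-8466) = 5535 cm⁻¹, so high-spin lies lower.

5535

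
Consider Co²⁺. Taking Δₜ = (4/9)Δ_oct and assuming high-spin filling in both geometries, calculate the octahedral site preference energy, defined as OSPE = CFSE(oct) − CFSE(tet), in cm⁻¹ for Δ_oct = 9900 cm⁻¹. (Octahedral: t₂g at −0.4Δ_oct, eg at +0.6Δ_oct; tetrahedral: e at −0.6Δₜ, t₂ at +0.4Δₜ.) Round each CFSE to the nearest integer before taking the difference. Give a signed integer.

Group 9 minus oxidation state +2 gives a d⁷ configuration for Co²⁺.
In an octahedral site d⁷ (HS) is t2g^5 e_g^2, giving CFSE(oct) = -0.8Δ_oct = -7920 cm⁻¹.
Tetrahedral e^4 t2^3 gives -1.2Δₜ = -1.2 × (4/9) × 9900 = -5280 cm⁻¹.
Subtracting, OSPE = -7920 − (-5280) = -2640 cm⁻¹.

-2640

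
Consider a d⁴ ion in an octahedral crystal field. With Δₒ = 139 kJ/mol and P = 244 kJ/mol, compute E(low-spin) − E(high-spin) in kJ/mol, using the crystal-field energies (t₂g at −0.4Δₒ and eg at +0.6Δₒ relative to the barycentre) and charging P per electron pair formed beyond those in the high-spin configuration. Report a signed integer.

105

High-spin: t₂g³ eg¹, CFSE = -0.6Δₒ = -83 kJ/mol.
Low-spin t₂g⁴ eg⁰ gives -1.6Δₒ = -222 kJ/mol, but forming 1 extra pair costs 1P = 244 kJ/mol, so E(LS) = -222 + 244 = 22 kJ/mol.
Thus E(LS) − E(HS) = 105 kJ/mol.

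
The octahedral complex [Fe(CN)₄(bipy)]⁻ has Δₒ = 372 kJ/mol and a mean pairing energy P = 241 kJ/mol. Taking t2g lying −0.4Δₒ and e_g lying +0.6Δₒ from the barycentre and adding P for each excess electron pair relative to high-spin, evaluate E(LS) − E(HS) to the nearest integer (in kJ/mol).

Ligand charges: 4×(-1) from CN⁻ and 1×(+0) from bipy sum to -4; with overall charge -1, Fe is +3.
Group 8 minus oxidation state +3 gives a d⁵ configuration for Fe³⁺.
High-spin: t2g^3 e_g^2, CFSE = 0.0Δₒ = 0 kJ/mol.
Low-spin t2g^5 e_g^0 gives -2.0Δₒ = -744 kJ/mol, but forming 2 extra pairs costs 2P = 482 kJ/mol, so E(LS) = -744 + 482 = -262 kJ/mol.
Thus E(LS) − E(HS) = -262 kJ/mol.

-262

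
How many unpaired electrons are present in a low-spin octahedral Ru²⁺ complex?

0

Group 8 minus oxidation state +2 gives a d⁶ configuration for Ru²⁺.
Configuration: t2g^6 e_g^0, giving 0 unpaired electrons.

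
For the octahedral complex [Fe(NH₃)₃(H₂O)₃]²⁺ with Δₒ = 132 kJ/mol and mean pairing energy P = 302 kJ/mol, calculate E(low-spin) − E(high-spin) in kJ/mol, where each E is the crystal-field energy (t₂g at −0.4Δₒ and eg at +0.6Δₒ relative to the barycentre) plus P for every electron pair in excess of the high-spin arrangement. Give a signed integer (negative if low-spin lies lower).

Ligand charges: 3×(+0) from NH₃ and 3×(+0) from H₂O sum to +0; with overall charge +2, Fe is +2.
Fe²⁺: group 8, so d-count = 8 − 2 = 6.
High-spin: t₂g⁴ eg², CFSE = -0.4Δₒ = -53 kJ/mol.
Low-spin t₂g⁶ eg⁰ gives -2.4Δₒ = -317 kJ/mol, but forming 2 extra pairs costs 2P = 604 kJ/mol, so E(LS) = -317 + 604 = 287 kJ/mol.
E(LS) − E(HS) = 287 − (-53) = 340 kJ/mol.

340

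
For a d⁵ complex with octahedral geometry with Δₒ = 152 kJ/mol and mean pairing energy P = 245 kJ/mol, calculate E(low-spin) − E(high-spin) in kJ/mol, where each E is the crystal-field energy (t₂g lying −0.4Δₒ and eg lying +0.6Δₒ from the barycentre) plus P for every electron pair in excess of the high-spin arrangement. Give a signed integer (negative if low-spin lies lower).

In the high-spin limit (t₂g³ eg²) the orbital term is 0.0Δₒ = 0 kJ/mol, with no excess pairing.
Low-spin t₂g⁵ eg⁰ gives -2.0Δₒ = -304 kJ/mol, but forming 2 extra pairs costs 2P = 490 kJ/mol, so E(LS) = -304 + 490 = 186 kJ/mol.
E(LS) − E(HS) = 186 − (0) = 186 kJ/mol.

186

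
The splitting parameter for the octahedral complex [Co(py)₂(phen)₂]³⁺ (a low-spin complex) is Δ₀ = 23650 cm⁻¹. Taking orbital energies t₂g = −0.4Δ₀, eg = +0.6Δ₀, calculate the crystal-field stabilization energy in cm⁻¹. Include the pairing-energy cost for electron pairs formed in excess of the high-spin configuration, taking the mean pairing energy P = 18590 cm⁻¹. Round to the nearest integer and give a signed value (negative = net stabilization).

-19580

Ligand charges: 2×(+0) from py and 2×(+0) from phen sum to +0; with overall charge +3, Co is +3.
Co is in group 9, so Co³⁺ is d⁶ (9 − 3 = 6).
The d⁶ electrons fill as t₂g⁶ eg⁰.
The orbital stabilization is -2.4Δ₀ = -2.4 × 23650 = -56760 cm⁻¹.
Relative to high-spin t₂g⁴ eg² (1 paired), the low-spin configuration has 2 additional pairs, contributing +2 × 18590 = +37180 cm⁻¹.
Net CFSE = -56760 + 37180 = -19580 cm⁻¹.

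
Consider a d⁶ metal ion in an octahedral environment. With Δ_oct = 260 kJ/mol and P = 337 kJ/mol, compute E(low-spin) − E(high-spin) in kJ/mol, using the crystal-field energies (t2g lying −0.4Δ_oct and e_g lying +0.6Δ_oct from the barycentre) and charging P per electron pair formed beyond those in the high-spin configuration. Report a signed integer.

154

In the high-spin limit (t2g^4 e_g^2) the orbital term is -0.4Δ_oct = -104 kJ/mol, with no excess pairing.
Low-spin t2g^6 e_g^0 gives -2.4Δ_oct = -624 kJ/mol, but forming 2 extra pairs costs 2P = 674 kJ/mol, so E(LS) = -624 + 674 = 50 kJ/mol.
The difference is 50 − (-104) = 154 kJ/mol, so high-spin lies lower.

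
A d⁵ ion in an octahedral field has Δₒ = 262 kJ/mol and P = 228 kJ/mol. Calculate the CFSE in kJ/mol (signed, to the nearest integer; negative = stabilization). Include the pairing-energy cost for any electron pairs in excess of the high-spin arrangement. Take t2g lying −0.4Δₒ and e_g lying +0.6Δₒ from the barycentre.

Since Δₒ = 262 kJ/mol > P = 228 kJ/mol, the complex adopts the low-spin configuration.
Configuration: t2g^5 e_g^0.
Orbital CFSE = -2.0Δₒ = -2.0 × 262 = -524 kJ/mol.
Excess pairs vs high-spin: 2 − 0 = 2; pairing cost = +456 kJ/mol.
Net CFSE = -524 + 456 = -68 kJ/mol.

-68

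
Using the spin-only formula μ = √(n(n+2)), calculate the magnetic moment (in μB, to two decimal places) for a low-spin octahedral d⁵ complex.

1.73 μB

Configuration: t2g^5 e_g^0 → 1 unpaired electron.
μ(spin-only) = √[1(1+2)] = √3 ≈ 1.73 μB.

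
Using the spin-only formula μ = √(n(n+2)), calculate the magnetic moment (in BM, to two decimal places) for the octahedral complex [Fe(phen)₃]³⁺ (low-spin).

1.73 BM

phen is neutral, so the +3 overall charge sits on Fe: oxidation state +3.
Fe sits in group 8; removing 3 electrons leaves Fe³⁺ with 8 − 3 = 5 d electrons.
Configuration: t2g^5 e_g^0 → 1 unpaired electron.
μ(spin-only) = √[1(1+2)] = √3 ≈ 1.73 BM.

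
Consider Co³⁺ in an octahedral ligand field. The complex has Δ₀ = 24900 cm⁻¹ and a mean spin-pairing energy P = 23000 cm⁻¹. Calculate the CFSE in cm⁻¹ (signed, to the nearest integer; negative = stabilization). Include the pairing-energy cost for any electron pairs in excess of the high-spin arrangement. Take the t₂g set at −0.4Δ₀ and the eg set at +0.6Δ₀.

-13760

Co is in group 9, so Co³⁺ is d⁶ (9 − 3 = 6).
Here Δ₀ > P (24900 > 23000), so the low-spin state is favoured.
Configuration: t₂g⁶ eg⁰.
Orbital CFSE = -2.4Δ₀ = -2.4 × 24900 = -59760 cm⁻¹.
Excess pairs vs high-spin: 3 − 1 = 2; pairing cost = +46000 cm⁻¹.
Net CFSE = -59760 + 46000 = -13760 cm⁻¹.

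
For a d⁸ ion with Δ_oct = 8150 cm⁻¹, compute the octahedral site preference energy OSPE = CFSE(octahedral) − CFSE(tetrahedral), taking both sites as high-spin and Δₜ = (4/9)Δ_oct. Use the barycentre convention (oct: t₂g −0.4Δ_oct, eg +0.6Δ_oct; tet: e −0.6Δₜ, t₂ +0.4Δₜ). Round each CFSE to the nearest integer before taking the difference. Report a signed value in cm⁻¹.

Octahedral high-spin t2g^6 e_g^2: CFSE = -1.2 × 8150 = -9780 cm⁻¹.
Tetrahedral: e^4 t2^4, CFSE = 4(−0.6) + 4(+0.4) = -0.8Δₜ = -0.8 × (4/9) × 8150 = -2898 cm⁻¹.
Subtracting, OSPE = -9780 − (-2898) = -6882 cm⁻¹.

-6882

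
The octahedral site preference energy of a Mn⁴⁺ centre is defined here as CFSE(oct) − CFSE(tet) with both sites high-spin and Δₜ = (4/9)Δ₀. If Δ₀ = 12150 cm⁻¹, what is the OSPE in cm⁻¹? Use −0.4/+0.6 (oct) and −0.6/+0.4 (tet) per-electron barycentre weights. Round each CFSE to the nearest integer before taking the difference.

-10260

Mn⁴⁺: group 7, so d-count = 7 − 4 = 3.
Octahedral (high-spin): t₂g³ eg⁰, CFSE = 3(−0.4) + 0(+0.6) = -1.2Δ₀ = -1.2 × 12150 = -14580 cm⁻¹.
Tetrahedral: e² t₂¹, CFSE = 2(−0.6) + 1(+0.4) = -0.8Δₜ = -0.8 × (4/9) × 12150 = -4320 cm⁻¹.
OSPE = CFSE(oct) − CFSE(tet) = -14580 − (-4320) = -10260 cm⁻¹.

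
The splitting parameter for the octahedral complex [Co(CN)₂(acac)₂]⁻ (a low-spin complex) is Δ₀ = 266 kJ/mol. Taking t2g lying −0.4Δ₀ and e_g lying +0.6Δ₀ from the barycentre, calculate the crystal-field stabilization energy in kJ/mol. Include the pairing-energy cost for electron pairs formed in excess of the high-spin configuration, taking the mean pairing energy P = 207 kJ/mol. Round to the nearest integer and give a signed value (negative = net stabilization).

Ligand charges: 2×(-1) from CN⁻ and 2×(-1) from acac⁻ sum to -4; with overall charge -1, Co is +3.
Co³⁺: group 9, so d-count = 9 − 3 = 6.
Configuration: t2g^6 e_g^0.
Orbital CFSE = 6(-0.4) + 0(0.6) = -2.4Δ₀ = -2.4 × 266 = -638 kJ/mol.
High-spin d⁶ would be t2g^4 e_g^2 with 1 pair; low-spin has 3, so 2 excess pairs cost +2P = +414 kJ/mol.
Combining: -638 + 414 = -224 kJ/mol.

-224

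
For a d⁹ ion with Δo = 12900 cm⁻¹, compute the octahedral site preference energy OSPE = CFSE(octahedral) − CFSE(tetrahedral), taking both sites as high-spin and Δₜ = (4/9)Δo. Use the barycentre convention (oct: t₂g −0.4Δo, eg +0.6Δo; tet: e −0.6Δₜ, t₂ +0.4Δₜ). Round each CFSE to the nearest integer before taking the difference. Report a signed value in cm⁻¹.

Octahedral high-spin t2g^6 e_g^3: CFSE = -0.6 × 12900 = -7740 cm⁻¹.
In a tetrahedral site the filling is e^4 t2^5: CFSE(tet) = -0.4Δₜ = -0.4 × (4/9)(12900) = -2293 cm⁻¹.
OSPE = CFSE(oct) − CFSE(tet) = -7740 − (-2293) = -5447 cm⁻¹.

-5447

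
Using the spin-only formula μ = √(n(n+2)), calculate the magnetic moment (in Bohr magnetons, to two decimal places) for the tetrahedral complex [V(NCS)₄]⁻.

2.83 Bohr magnetons

Each NCS⁻ contributes -1; 4 × (-1) = -4. With overall charge -1, V is in the +3 oxidation state.
Group 5 minus oxidation state +3 gives a d² configuration for V³⁺.
Tetrahedral splitting is small, so the complex is high-spin.
Configuration: e² t₂⁰ → 2 unpaired electrons.
μ(spin-only) = √[2(2+2)] = √8 ≈ 2.83 Bohr magnetons.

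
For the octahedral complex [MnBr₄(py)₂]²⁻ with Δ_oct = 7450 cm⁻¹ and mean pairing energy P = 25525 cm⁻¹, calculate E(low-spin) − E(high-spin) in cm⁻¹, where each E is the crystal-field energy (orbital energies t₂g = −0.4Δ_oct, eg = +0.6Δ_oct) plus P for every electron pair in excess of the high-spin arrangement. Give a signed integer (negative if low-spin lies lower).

36150

Ligand charges: 4×(-1) from Br⁻ and 2×(+0) from py sum to -4; with overall charge -2, Mn is +2.
Mn sits in group 7; removing 2 electrons leaves Mn²⁺ with 7 − 2 = 5 d electrons.
High-spin: t₂g³ eg², CFSE = 0.0Δ_oct = 0 cm⁻¹.
Low-spin: t₂g⁵ eg⁰, orbital CFSE = -2.0Δ_oct = -14900 cm⁻¹; plus 2 excess pairs × P = +51050 cm⁻¹; total 36150 cm⁻¹.
The difference is 36150 − (0) = 36150 cm⁻¹, so high-spin lies lower.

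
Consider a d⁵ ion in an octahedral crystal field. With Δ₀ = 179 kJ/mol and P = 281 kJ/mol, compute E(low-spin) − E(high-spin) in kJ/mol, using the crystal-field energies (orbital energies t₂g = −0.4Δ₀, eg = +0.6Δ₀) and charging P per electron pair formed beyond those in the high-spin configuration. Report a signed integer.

204

In the high-spin limit (t₂g³ eg²) the orbital term is 0.0Δ₀ = 0 kJ/mol, with no excess pairing.
Low-spin t₂g⁵ eg⁰ gives -2.0Δ₀ = -358 kJ/mol, but forming 2 extra pairs costs 2P = 562 kJ/mol, so E(LS) = -358 + 562 = 204 kJ/mol.
E(LS) − E(HS) = 204 − (0) = 204 kJ/mol.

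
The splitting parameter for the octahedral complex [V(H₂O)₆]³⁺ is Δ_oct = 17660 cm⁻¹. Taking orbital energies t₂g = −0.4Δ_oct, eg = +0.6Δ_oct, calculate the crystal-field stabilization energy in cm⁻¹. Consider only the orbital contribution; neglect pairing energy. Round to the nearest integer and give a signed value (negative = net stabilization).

-14128

H₂O is neutral, so the +3 overall charge sits on V: oxidation state +3.
Group 5 minus oxidation state +3 gives a d² configuration for V³⁺.
The d² electrons fill as t₂g² eg⁰.
CFSE(orbital) = 2×(-0.4Δ_oct) + 0×(0.6Δ_oct) = -0.8Δ_oct; with Δ_oct = 17660 cm⁻¹ that is -14128 cm⁻¹.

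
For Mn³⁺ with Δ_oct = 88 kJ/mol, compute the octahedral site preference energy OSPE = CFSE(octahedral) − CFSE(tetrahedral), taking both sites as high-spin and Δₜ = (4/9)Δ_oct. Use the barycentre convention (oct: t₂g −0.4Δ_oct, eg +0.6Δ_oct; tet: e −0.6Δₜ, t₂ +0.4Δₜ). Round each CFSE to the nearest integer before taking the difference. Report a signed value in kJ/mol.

Mn³⁺: group 7, so d-count = 7 − 3 = 4.
In an octahedral site d⁴ (HS) is t₂g³ eg¹, giving CFSE(oct) = -0.6Δ_oct = -53 kJ/mol.
Tetrahedral e² t₂² gives -0.4Δₜ = -0.4 × (4/9) × 88 = -16 kJ/mol.
OSPE = -53 − (-16) = -37 kJ/mol.

-37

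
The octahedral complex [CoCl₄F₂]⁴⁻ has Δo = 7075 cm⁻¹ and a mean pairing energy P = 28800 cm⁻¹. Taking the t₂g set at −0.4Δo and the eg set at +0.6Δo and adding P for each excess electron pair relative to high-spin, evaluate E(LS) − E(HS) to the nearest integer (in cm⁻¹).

Ligand charges: 4×(-1) from Cl⁻ and 2×(-1) from F⁻ sum to -6; with overall charge -4, Co is +2.
Co²⁺: group 9, so d-count = 9 − 2 = 7.
In the high-spin limit (t₂g⁵ eg²) the orbital term is -0.8Δo = -5660 cm⁻¹, with no excess pairing.
Low-spin: t₂g⁶ eg¹, orbital CFSE = -1.8Δo = -12735 cm⁻¹; plus 1 excess pair × P = +28800 cm⁻¹; total 16065 cm⁻¹.
E(LS) − E(HS) = 16065 − (-5660) = 21725 cm⁻¹.

21725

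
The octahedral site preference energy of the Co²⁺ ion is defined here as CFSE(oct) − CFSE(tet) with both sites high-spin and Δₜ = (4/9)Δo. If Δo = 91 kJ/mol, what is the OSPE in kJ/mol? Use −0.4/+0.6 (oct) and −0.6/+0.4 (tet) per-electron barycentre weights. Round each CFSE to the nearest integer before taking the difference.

-24

Co is in group 9, so Co²⁺ is d⁷ (9 − 2 = 7).
In an octahedral site d⁷ (HS) is t₂g⁵ eg², giving CFSE(oct) = -0.8Δo = -73 kJ/mol.
Tetrahedral e⁴ t₂³ gives -1.2Δₜ = -1.2 × (4/9) × 91 = -49 kJ/mol.
Subtracting, OSPE = -73 − (-49) = -24 kJ/mol.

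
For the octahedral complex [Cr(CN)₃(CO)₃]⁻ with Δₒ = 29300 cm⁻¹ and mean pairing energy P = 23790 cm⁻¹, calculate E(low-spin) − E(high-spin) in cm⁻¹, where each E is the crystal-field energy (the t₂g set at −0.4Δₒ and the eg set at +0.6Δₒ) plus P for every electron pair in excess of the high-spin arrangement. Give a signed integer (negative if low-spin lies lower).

Ligand charges: 3×(-1) from CN⁻ and 3×(+0) from CO sum to -3; with overall charge -1, Cr is +2.
Group 6 minus oxidation state +2 gives a d⁴ configuration for Cr²⁺.
High-spin: t₂g³ eg¹, CFSE = -0.6Δₒ = -17580 cm⁻¹.
For low-spin the configuration is t₂g⁴ eg⁰: orbital energy -1.6 × 29300 = -46880 cm⁻¹, and 1 additional pair relative to high-spin adds 23790 cm⁻¹, giving -23090 cm⁻¹.
E(LS) − E(HS) = -23090 − (-17580) = -5510 cm⁻¹.

-5510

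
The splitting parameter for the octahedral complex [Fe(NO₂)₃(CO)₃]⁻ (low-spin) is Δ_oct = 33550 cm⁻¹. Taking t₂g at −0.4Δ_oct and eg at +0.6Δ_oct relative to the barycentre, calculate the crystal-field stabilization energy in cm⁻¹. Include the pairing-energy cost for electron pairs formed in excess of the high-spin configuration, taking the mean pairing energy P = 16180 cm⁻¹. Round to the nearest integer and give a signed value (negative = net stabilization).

Ligand charges: 3×(-1) from NO₂⁻ and 3×(+0) from CO sum to -3; with overall charge -1, Fe is +2.
Fe²⁺: group 8, so d-count = 8 − 2 = 6.
Configuration: t₂g⁶ eg⁰.
The orbital stabilization is -2.4Δ_oct = -2.4 × 33550 = -80520 cm⁻¹.
Relative to high-spin t₂g⁴ eg² (1 paired), the low-spin configuration has 2 additional pairs, contributing +2 × 16180 = +32360 cm⁻¹.
Net CFSE = -80520 + 32360 = -48160 cm⁻¹.

-48160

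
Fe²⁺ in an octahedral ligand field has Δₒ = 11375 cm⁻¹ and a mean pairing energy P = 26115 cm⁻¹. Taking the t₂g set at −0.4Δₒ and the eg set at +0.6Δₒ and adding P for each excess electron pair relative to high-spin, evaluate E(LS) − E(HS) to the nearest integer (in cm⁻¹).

29480

Fe is in group 8, so Fe²⁺ is d⁶ (8 − 2 = 6).
High-spin d⁶ fills as t₂g⁴ eg² with CFSE 4(−0.4) + 2(+0.6) = -0.4Δₒ = -4550 cm⁻¹.
Low-spin: t₂g⁶ eg⁰, orbital CFSE = -2.4Δₒ = -27300 cm⁻¹; plus 2 excess pairs × P = +52230 cm⁻¹; total 24930 cm⁻¹.
The difference is 24930 − (-4550) = 29480 cm⁻¹, so high-spin lies lower.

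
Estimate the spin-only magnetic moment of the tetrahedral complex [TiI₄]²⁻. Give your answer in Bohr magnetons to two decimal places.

Each I⁻ contributes -1; 4 × (-1) = -4. With overall charge -2, Ti is in the +2 oxidation state.
Ti is in group 4, so Ti²⁺ is d² (4 − 2 = 2).
Tetrahedral splitting is small, so the complex is high-spin.
Configuration: e² t₂⁰ → 2 unpaired electrons.
μ(spin-only) = √[2(2+2)] = √8 ≈ 2.83 Bohr magnetons.

2.83 Bohr magnetons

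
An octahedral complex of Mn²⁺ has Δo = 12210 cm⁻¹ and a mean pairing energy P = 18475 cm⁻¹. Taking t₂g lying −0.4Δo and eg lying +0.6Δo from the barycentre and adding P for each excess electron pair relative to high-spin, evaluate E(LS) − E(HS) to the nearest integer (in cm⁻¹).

Mn sits in group 7; removing 2 electrons leaves Mn²⁺ with 7 − 2 = 5 d electrons.
In the high-spin limit (t₂g³ eg²) the orbital term is 0.0Δo = 0 cm⁻¹, with no excess pairing.
Low-spin t₂g⁵ eg⁰ gives -2.0Δo = -24420 cm⁻¹, but forming 2 extra pairs costs 2P = 36950 cm⁻¹, so E(LS) = -24420 + 36950 = 12530 cm⁻¹.
The difference is 12530 − (0) = 12530 cm⁻¹, so high-spin lies lower.

12530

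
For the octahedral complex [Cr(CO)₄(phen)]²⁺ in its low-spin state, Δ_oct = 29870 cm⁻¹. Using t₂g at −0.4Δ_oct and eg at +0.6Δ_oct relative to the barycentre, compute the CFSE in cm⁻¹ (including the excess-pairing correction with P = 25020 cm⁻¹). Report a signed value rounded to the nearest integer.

Ligand charges: 4×(+0) from CO and 1×(+0) from phen sum to +0; with overall charge +2, Cr is +2.
Cr sits in group 6; removing 2 electrons leaves Cr²⁺ with 6 − 2 = 4 d electrons.
Configuration: t₂g⁴ eg⁰.
Orbital CFSE = 4(-0.4) + 0(0.6) = -1.6Δ_oct = -1.6 × 29870 = -47792 cm⁻¹.
Relative to high-spin t₂g³ eg¹ (0 paired), the low-spin configuration has 1 additional pair, contributing +1 × 25020 = +25020 cm⁻¹.
Overall CFSE = -47792 + 25020 = -22772 cm⁻¹.

-22772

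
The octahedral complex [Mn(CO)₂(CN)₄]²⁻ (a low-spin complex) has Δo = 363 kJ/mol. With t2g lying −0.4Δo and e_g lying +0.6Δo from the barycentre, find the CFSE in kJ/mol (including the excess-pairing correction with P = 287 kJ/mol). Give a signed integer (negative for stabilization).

Ligand charges: 2×(+0) from CO and 4×(-1) from CN⁻ sum to -4; with overall charge -2, Mn is +2.
Mn is in group 7, so Mn²⁺ is d⁵ (7 − 2 = 5).
The d⁵ electrons fill as t2g^5 e_g^0.
CFSE(orbital) = 5×(-0.4Δo) + 0×(0.6Δo) = -2.0Δo; with Δo = 363 kJ/mol that is -726 kJ/mol.
Pairing penalty: 2 pairs vs 0 in the high-spin reference → 2 extra × P = 574 kJ/mol.
Overall CFSE = -726 + 574 = -152 kJ/mol.

-152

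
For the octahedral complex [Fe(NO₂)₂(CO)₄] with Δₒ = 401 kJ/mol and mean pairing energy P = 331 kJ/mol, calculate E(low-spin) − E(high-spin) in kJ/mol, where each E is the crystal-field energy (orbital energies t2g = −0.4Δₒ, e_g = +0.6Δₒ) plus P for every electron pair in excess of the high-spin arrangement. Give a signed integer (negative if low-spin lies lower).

Ligand charges: 2×(-1) from NO₂⁻ and 4×(+0) from CO sum to -2; with overall charge +0, Fe is +2.
Group 8 minus oxidation state +2 gives a d⁶ configuration for Fe²⁺.
High-spin: t2g^4 e_g^2, CFSE = -0.4Δₒ = -160 kJ/mol.
For low-spin the configuration is t2g^6 e_g^0: orbital energy -2.4 × 401 = -962 kJ/mol, and 2 additional pairs relative to high-spin add 662 kJ/mol, giving -300 kJ/mol.
The difference is -300 − (-160) = -140 kJ/mol, so low-spin lies lower.

-140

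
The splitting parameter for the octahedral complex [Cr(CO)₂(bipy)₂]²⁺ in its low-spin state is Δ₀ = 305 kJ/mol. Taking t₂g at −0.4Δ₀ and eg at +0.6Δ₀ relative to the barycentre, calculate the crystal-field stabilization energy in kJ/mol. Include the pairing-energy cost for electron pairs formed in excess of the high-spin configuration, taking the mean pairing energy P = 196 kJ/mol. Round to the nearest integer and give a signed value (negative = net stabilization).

Ligand charges: 2×(+0) from CO and 2×(+0) from bipy sum to +0; with overall charge +2, Cr is +2.
Cr²⁺: group 6, so d-count = 6 − 2 = 4.
The d⁴ electrons fill as t₂g⁴ eg⁰.
Orbital CFSE = 4(-0.4) + 0(0.6) = -1.6Δ₀ = -1.6 × 305 = -488 kJ/mol.
High-spin d⁴ would be t₂g³ eg¹ with 0 pairs; low-spin has 1, so 1 excess pair costs +1P = +196 kJ/mol.
Net CFSE = -488 + 196 = -292 kJ/mol.

-292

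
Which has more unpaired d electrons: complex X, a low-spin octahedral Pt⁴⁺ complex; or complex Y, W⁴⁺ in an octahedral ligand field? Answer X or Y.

Y

X: Group 10 minus oxidation state +4 gives a d⁶ configuration for Pt⁴⁺; t₂g⁶ eg⁰ → 0 unpaired.
Y: W is in group 6, so W⁴⁺ is d² (6 − 4 = 2); For octahedral d² the high- and low-spin configurations coincide; t₂g² eg⁰ → 2 unpaired.
So Y has more unpaired electrons.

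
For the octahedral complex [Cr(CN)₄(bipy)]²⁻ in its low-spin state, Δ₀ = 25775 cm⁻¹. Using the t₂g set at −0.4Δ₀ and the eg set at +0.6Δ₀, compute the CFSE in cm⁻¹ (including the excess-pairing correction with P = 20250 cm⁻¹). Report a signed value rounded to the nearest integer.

-20990

Ligand charges: 4×(-1) from CN⁻ and 1×(+0) from bipy sum to -4; with overall charge -2, Cr is +2.
Cr sits in group 6; removing 2 electrons leaves Cr²⁺ with 6 − 2 = 4 d electrons.
Electron filling gives t₂g⁴ eg⁰.
CFSE(orbital) = 4×(-0.4Δ₀) + 0×(0.6Δ₀) = -1.6Δ₀; with Δ₀ = 25775 cm⁻¹ that is -41240 cm⁻¹.
Pairing penalty: 1 pair vs 0 in the high-spin reference → 1 extra × P = 20250 cm⁻¹.
Overall CFSE = -41240 + 20250 = -20990 cm⁻¹.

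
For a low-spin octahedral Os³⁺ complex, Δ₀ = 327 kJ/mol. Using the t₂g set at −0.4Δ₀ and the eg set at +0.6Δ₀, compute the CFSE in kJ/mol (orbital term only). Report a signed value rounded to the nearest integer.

-654

Os sits in group 8; removing 3 electrons leaves Os³⁺ with 8 − 3 = 5 d electrons.
Electron filling gives t₂g⁵ eg⁰.
The orbital stabilization is -2.0Δ₀ = -2.0 × 327 = -654 kJ/mol.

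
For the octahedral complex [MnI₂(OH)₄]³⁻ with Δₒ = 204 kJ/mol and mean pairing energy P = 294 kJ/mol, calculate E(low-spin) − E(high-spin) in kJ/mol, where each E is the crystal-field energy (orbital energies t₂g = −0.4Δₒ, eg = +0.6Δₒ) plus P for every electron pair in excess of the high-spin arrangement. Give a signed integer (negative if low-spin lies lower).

90

Ligand charges: 2×(-1) from I⁻ and 4×(-1) from OH⁻ sum to -6; with overall charge -3, Mn is +3.
Mn sits in group 7; removing 3 electrons leaves Mn³⁺ with 7 − 3 = 4 d electrons.
High-spin: t₂g³ eg¹, CFSE = -0.6Δₒ = -122 kJ/mol.
Low-spin: t₂g⁴ eg⁰, orbital CFSE = -1.6Δₒ = -326 kJ/mol; plus 1 excess pair × P = +294 kJ/mol; total -32 kJ/mol.
E(LS) − E(HS) = -32 − (-122) = 90 kJ/mol.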